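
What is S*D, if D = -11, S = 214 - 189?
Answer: -275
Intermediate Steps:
S = 25
S*D = 25*(-11) = -275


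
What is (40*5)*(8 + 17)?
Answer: 5000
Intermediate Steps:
(40*5)*(8 + 17) = 200*25 = 5000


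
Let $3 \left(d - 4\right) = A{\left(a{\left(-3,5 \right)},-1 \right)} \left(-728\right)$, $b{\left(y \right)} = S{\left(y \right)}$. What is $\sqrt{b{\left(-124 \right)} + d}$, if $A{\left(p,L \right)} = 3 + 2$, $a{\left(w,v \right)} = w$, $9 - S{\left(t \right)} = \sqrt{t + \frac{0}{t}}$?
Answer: $\frac{\sqrt{-10803 - 18 i \sqrt{31}}}{3} \approx 0.1607 - 34.646 i$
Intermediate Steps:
$S{\left(t \right)} = 9 - \sqrt{t}$ ($S{\left(t \right)} = 9 - \sqrt{t + \frac{0}{t}} = 9 - \sqrt{t + 0} = 9 - \sqrt{t}$)
$b{\left(y \right)} = 9 - \sqrt{y}$
$A{\left(p,L \right)} = 5$
$d = - \frac{3628}{3}$ ($d = 4 + \frac{5 \left(-728\right)}{3} = 4 + \frac{1}{3} \left(-3640\right) = 4 - \frac{3640}{3} = - \frac{3628}{3} \approx -1209.3$)
$\sqrt{b{\left(-124 \right)} + d} = \sqrt{\left(9 - \sqrt{-124}\right) - \frac{3628}{3}} = \sqrt{\left(9 - 2 i \sqrt{31}\right) - \frac{3628}{3}} = \sqrt{- \frac{3601}{3} - 2 i \sqrt{31}}$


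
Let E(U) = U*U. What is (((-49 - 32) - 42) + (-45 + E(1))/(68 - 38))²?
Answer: 3485689/225 ≈ 15492.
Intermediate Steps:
E(U) = U²
(((-49 - 32) - 42) + (-45 + E(1))/(68 - 38))² = (((-49 - 32) - 42) + (-45 + 1²)/(68 - 38))² = ((-81 - 42) + (-45 + 1)/30)² = (-123 - 44*1/30)² = (-123 - 22/15)² = (-1867/15)² = 3485689/225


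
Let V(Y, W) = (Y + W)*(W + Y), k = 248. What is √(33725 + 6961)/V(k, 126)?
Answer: √40686/139876 ≈ 0.0014420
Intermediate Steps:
V(Y, W) = (W + Y)² (V(Y, W) = (W + Y)*(W + Y) = (W + Y)²)
√(33725 + 6961)/V(k, 126) = √(33725 + 6961)/((126 + 248)²) = √40686/(374²) = √40686/139876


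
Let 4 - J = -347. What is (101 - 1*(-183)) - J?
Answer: -67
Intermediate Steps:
J = 351 (J = 4 - 1*(-347) = 4 + 347 = 351)
(101 - 1*(-183)) - J = (101 - 1*(-183)) - 1*351 = (101 + 183) - 351 = 284 - 351 = -67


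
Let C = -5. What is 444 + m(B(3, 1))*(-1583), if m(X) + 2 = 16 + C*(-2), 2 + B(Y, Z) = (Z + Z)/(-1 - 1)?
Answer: -37548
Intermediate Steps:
B(Y, Z) = -2 - Z (B(Y, Z) = -2 + (Z + Z)/(-1 - 1) = -2 + (2*Z)/(-2) = -2 + (2*Z)*(-1/2) = -2 - Z)
m(X) = 24 (m(X) = -2 + (16 - 5*(-2)) = -2 + (16 + 10) = -2 + 26 = 24)
444 + m(B(3, 1))*(-1583) = 444 + 24*(-1583) = 444 - 37992 = -37548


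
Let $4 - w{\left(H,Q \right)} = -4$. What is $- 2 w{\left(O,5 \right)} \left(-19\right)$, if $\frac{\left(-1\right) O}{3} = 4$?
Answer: $304$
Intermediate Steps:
$O = -12$ ($O = \left(-3\right) 4 = -12$)
$w{\left(H,Q \right)} = 8$ ($w{\left(H,Q \right)} = 4 - -4 = 4 + 4 = 8$)
$- 2 w{\left(O,5 \right)} \left(-19\right) = \left(-2\right) 8 \left(-19\right) = \left(-16\right) \left(-19\right) = 304$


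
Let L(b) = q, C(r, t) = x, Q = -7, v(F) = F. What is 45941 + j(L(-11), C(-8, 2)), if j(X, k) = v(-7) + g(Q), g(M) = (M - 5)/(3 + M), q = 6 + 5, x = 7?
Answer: 45937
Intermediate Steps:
q = 11
g(M) = (-5 + M)/(3 + M)
C(r, t) = 7
L(b) = 11
j(X, k) = -4 (j(X, k) = -7 + (-5 - 7)/(3 - 7) = -7 - 12/(-4) = -7 - ¼*(-12) = -7 + 3 = -4)
45941 + j(L(-11), C(-8, 2)) = 45941 - 4 = 45937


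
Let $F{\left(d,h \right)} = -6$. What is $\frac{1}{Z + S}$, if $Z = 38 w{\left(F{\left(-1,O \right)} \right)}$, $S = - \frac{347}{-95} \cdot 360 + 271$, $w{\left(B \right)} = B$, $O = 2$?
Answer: $\frac{19}{25801} \approx 0.00073641$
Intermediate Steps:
$S = \frac{30133}{19}$ ($S = \left(-347\right) \left(- \frac{1}{95}\right) 360 + 271 = \frac{347}{95} \cdot 360 + 271 = \frac{24984}{19} + 271 = \frac{30133}{19} \approx 1585.9$)
$Z = -228$ ($Z = 38 \left(-6\right) = -228$)
$\frac{1}{Z + S} = \frac{1}{-228 + \frac{30133}{19}} = \frac{1}{\frac{25801}{19}} = \frac{19}{25801}$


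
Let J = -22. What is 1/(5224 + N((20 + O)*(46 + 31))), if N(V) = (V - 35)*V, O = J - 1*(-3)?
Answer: 1/8458 ≈ 0.00011823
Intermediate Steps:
O = -19 (O = -22 - 1*(-3) = -22 + 3 = -19)
N(V) = V*(-35 + V) (N(V) = (-35 + V)*V = V*(-35 + V))
1/(5224 + N((20 + O)*(46 + 31))) = 1/(5224 + ((20 - 19)*(46 + 31))*(-35 + (20 - 19)*(46 + 31))) = 1/(5224 + (1*77)*(-35 + 1*77)) = 1/(5224 + 77*(-35 + 77)) = 1/(5224 + 77*42) = 1/(5224 + 3234) = 1/8458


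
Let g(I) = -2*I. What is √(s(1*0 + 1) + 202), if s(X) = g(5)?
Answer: 8*√3 ≈ 13.856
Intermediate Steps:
s(X) = -10 (s(X) = -2*5 = -10)
√(s(1*0 + 1) + 202) = √(-10 + 202) = √192 = 8*√3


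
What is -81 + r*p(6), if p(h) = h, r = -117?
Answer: -783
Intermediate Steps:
-81 + r*p(6) = -81 - 117*6 = -81 - 702 = -783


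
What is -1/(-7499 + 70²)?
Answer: 1/2599 ≈ 0.00038476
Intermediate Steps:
-1/(-7499 + 70²) = -1/(-7499 + 4900) = -1/(-2599) = -1*(-1/2599) = 1/2599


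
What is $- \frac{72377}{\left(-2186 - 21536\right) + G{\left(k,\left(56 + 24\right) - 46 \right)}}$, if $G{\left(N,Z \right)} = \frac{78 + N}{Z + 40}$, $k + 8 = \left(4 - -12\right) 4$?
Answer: $\frac{2677949}{877647} \approx 3.0513$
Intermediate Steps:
$k = 56$ ($k = -8 + \left(4 - -12\right) 4 = -8 + \left(4 + 12\right) 4 = -8 + 16 \cdot 4 = -8 + 64 = 56$)
$G{\left(N,Z \right)} = \frac{78 + N}{40 + Z}$
$- \frac{72377}{\left(-2186 - 21536\right) + G{\left(k,\left(56 + 24\right) - 46 \right)}} = - \frac{72377}{\left(-2186 - 21536\right) + \frac{78 + 56}{40 + \left(\left(56 + 24\right) - 46\right)}} = - \frac{72377}{-23722 + \frac{1}{40 + \left(80 - 46\right)} 134} = - \frac{72377}{-23722 + \frac{1}{40 + 34} \cdot 134} = - \frac{72377}{-23722 + \frac{1}{74} \cdot 134} = - \frac{72377}{-23722 + \frac{67}{37}} = - \frac{72377}{- \frac{877647}{37}} = \left(-72377\right) \left(- \frac{37}{877647}\right) = \frac{2677949}{877647}$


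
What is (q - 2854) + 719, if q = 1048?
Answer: -1087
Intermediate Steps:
(q - 2854) + 719 = (1048 - 2854) + 719 = -1806 + 719 = -1087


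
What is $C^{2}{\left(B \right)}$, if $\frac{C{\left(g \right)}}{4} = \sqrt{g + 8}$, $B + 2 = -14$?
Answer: $-128$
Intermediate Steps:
$B = -16$ ($B = -2 - 14 = -16$)
$C{\left(g \right)} = 4 \sqrt{8 + g}$ ($C{\left(g \right)} = 4 \sqrt{g + 8} = 4 \sqrt{8 + g}$)
$C^{2}{\left(B \right)} = \left(4 \sqrt{8 - 16}\right)^{2} = \left(4 \sqrt{-8}\right)^{2} = \left(4 \cdot 2 i \sqrt{2}\right)^{2} = \left(8 i \sqrt{2}\right)^{2} = -128$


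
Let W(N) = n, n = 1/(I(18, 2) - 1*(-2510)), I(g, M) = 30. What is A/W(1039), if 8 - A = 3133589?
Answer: -7959295740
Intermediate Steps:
A = -3133581 (A = 8 - 1*3133589 = 8 - 3133589 = -3133581)
n = 1/2540 (n = 1/(30 - 1*(-2510)) = 1/(30 + 2510) = 1/2540 ≈ 0.00039370)
W(N) = 1/2540
A/W(1039) = -3133581/1/2540 = -3133581*2540 = -7959295740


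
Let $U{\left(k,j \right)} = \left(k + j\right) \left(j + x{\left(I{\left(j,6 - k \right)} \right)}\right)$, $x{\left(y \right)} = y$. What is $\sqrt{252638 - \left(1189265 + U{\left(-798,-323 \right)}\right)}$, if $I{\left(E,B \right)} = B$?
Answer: $i \sqrt{397426} \approx 630.42 i$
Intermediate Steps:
$U{\left(k,j \right)} = \left(j + k\right) \left(6 + j - k\right)$ ($U{\left(k,j \right)} = \left(k + j\right) \left(j - \left(-6 + k\right)\right) = \left(j + k\right) \left(6 + j - k\right)$)
$\sqrt{252638 - \left(1189265 + U{\left(-798,-323 \right)}\right)} = \sqrt{252638 - \left(1293594 - 636804 - 4788 - 1938\right)} = \sqrt{252638 - \left(1286868 - 636804\right)} = \sqrt{252638 - 650064} = \sqrt{-397426} = i \sqrt{397426}$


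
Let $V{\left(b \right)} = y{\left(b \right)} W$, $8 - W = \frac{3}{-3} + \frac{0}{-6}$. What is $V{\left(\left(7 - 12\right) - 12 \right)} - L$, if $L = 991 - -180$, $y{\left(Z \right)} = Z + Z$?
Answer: $-1477$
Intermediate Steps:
$y{\left(Z \right)} = 2 Z$
$W = 9$ ($W = 8 - \left(\frac{3}{-3} + \frac{0}{-6}\right) = 8 - \left(3 \left(- \frac{1}{3}\right) + 0 \left(- \frac{1}{6}\right)\right) = 8 - \left(-1 + 0\right) = 8 - -1 = 8 + 1 = 9$)
$L = 1171$ ($L = 991 + 180 = 1171$)
$V{\left(b \right)} = 18 b$ ($V{\left(b \right)} = 2 b 9 = 18 b$)
$V{\left(\left(7 - 12\right) - 12 \right)} - L = 18 \left(\left(7 - 12\right) - 12\right) - 1171 = 18 \left(-5 - 12\right) - 1171 = 18 \left(-17\right) - 1171 = -306 - 1171 = -1477$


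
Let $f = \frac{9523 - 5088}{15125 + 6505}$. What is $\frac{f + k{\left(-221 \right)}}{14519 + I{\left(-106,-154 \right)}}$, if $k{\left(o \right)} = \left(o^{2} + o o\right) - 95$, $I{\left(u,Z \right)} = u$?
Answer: $\frac{422162249}{62350638} \approx 6.7708$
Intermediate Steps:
$k{\left(o \right)} = -95 + 2 o^{2}$ ($k{\left(o \right)} = \left(o^{2} + o^{2}\right) - 95 = 2 o^{2} - 95 = -95 + 2 o^{2}$)
$f = \frac{887}{4326}$ ($f = \frac{4435}{21630} = 4435 \cdot \frac{1}{21630} = \frac{887}{4326} \approx 0.20504$)
$\frac{f + k{\left(-221 \right)}}{14519 + I{\left(-106,-154 \right)}} = \frac{\frac{887}{4326} - \left(95 - 2 \left(-221\right)^{2}\right)}{14519 - 106} = \frac{\frac{887}{4326} + \left(-95 + 2 \cdot 48841\right)}{14413} = \left(\frac{887}{4326} + \left(-95 + 97682\right)\right) \frac{1}{14413} = \left(\frac{887}{4326} + 97587\right) \frac{1}{14413} = \frac{422162249}{4326} \cdot \frac{1}{14413} = \frac{422162249}{62350638}$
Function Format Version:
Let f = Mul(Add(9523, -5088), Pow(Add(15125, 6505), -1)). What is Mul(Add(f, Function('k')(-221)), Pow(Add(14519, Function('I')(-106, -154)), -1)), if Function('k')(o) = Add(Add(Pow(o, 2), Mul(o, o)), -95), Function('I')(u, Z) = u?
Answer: Rational(422162249, 62350638) ≈ 6.7708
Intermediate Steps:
Function('k')(o) = Add(-95, Mul(2, Pow(o, 2))) (Function('k')(o) = Add(Add(Pow(o, 2), Pow(o, 2)), -95) = Add(Mul(2, Pow(o, 2)), -95) = Add(-95, Mul(2, Pow(o, 2))))
f = Rational(887, 4326) (f = Mul(4435, Pow(21630, -1)) = Mul(4435, Rational(1, 21630)) = Rational(887, 4326) ≈ 0.20504)
Mul(Add(f, Function('k')(-221)), Pow(Add(14519, Function('I')(-106, -154)), -1)) = Mul(Add(Rational(887, 4326), Add(-95, Mul(2, Pow(-221, 2)))), Pow(Add(14519, -106), -1)) = Mul(Add(Rational(887, 4326), Add(-95, Mul(2, 48841))), Pow(14413, -1)) = Mul(Add(Rational(887, 4326), Add(-95, 97682)), Rational(1, 14413)) = Mul(Add(Rational(887, 4326), 97587), Rational(1, 14413)) = Mul(Rational(422162249, 4326), Rational(1, 14413)) = Rational(422162249, 62350638)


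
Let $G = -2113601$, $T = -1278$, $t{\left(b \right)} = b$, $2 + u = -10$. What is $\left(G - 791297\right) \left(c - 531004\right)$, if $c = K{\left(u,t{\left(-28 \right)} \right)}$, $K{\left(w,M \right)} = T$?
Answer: $1546224917236$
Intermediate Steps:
$u = -12$ ($u = -2 - 10 = -12$)
$K{\left(w,M \right)} = -1278$
$c = -1278$
$\left(G - 791297\right) \left(c - 531004\right) = \left(-2113601 - 791297\right) \left(-1278 - 531004\right) = \left(-2113601 - 791297\right) \left(-532282\right) = \left(-2904898\right) \left(-532282\right) = 1546224917236$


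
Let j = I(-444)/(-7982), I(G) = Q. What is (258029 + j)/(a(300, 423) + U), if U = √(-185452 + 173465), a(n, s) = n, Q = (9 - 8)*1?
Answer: 308938121550/407030117 - 2059587477*I*√11987/814060234 ≈ 759.01 - 277.0*I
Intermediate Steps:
Q = 1 (Q = 1*1 = 1)
I(G) = 1
U = I*√11987 (U = √(-11987) = I*√11987 ≈ 109.49*I)
j = -1/7982 (j = 1/(-7982) = 1*(-1/7982) = -1/7982 ≈ -0.00012528)
(258029 + j)/(a(300, 423) + U) = (258029 - 1/7982)/(300 + I*√11987) = 2059587477/(7982*(300 + I*√11987))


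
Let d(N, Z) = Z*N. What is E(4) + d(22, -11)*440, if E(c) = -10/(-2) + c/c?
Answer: -106474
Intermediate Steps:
d(N, Z) = N*Z
E(c) = 6 (E(c) = -10*(-½) + 1 = 5 + 1 = 6)
E(4) + d(22, -11)*440 = 6 + (22*(-11))*440 = 6 - 242*440 = 6 - 106480 = -106474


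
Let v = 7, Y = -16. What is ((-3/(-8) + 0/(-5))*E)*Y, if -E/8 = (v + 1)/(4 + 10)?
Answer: 192/7 ≈ 27.429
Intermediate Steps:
E = -32/7 (E = -8*(7 + 1)/(4 + 10) = -64/14 = -8*4/7 = -32/7 ≈ -4.5714)
((-3/(-8) + 0/(-5))*E)*Y = ((-3/(-8) + 0/(-5))*(-32/7))*(-16) = ((-3*(-⅛) + 0*(-⅕))*(-32/7))*(-16) = ((3/8 + 0)*(-32/7))*(-16) = ((3/8)*(-32/7))*(-16) = -12/7*(-16) = 192/7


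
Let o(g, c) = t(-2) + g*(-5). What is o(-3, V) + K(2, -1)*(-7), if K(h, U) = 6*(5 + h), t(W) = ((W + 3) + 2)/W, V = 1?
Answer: -561/2 ≈ -280.50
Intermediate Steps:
t(W) = (5 + W)/W (t(W) = ((3 + W) + 2)/W = (5 + W)/W)
o(g, c) = -3/2 - 5*g (o(g, c) = (5 - 2)/(-2) + g*(-5) = -½*3 - 5*g = -3/2 - 5*g)
K(h, U) = 30 + 6*h
o(-3, V) + K(2, -1)*(-7) = (-3/2 - 5*(-3)) + (30 + 6*2)*(-7) = (-3/2 + 15) + (30 + 12)*(-7) = 27/2 + 42*(-7) = 27/2 - 294 = -561/2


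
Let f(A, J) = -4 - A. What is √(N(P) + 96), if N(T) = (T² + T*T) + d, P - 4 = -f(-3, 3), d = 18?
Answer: 2*√41 ≈ 12.806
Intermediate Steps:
P = 5 (P = 4 - (-4 - 1*(-3)) = 4 - (-4 + 3) = 4 - 1*(-1) = 4 + 1 = 5)
N(T) = 18 + 2*T² (N(T) = (T² + T*T) + 18 = (T² + T²) + 18 = 2*T² + 18 = 18 + 2*T²)
√(N(P) + 96) = √((18 + 2*5²) + 96) = √((18 + 2*25) + 96) = √((18 + 50) + 96) = √(68 + 96) = √164 = 2*√41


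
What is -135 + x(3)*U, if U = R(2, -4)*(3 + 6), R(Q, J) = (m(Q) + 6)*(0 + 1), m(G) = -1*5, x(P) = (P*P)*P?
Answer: 108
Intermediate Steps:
x(P) = P**3 (x(P) = P**2*P = P**3)
m(G) = -5
R(Q, J) = 1 (R(Q, J) = (-5 + 6)*(0 + 1) = 1*1 = 1)
U = 9 (U = 1*(3 + 6) = 1*9 = 9)
-135 + x(3)*U = -135 + 3**3*9 = -135 + 27*9 = -135 + 243 = 108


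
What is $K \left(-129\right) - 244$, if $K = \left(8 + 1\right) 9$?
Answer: $-10693$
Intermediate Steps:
$K = 81$ ($K = 9 \cdot 9 = 81$)
$K \left(-129\right) - 244 = 81 \left(-129\right) - 244 = -10449 - 244 = -10693$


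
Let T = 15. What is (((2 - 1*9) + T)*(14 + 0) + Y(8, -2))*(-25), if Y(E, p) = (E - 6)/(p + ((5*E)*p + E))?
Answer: -103575/37 ≈ -2799.3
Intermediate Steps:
Y(E, p) = (-6 + E)/(E + p + 5*E*p) (Y(E, p) = (-6 + E)/(p + (5*E*p + E)) = (-6 + E)/(p + (E + 5*E*p)) = (-6 + E)/(E + p + 5*E*p))
(((2 - 1*9) + T)*(14 + 0) + Y(8, -2))*(-25) = (((2 - 1*9) + 15)*(14 + 0) + (-6 + 8)/(8 - 2 + 5*8*(-2)))*(-25) = (((2 - 9) + 15)*14 + 2/(8 - 2 - 80))*(-25) = ((-7 + 15)*14 + 2/(-74))*(-25) = (8*14 - 1/74*2)*(-25) = (112 - 1/37)*(-25) = (4143/37)*(-25) = -103575/37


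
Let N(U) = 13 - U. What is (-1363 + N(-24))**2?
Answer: 1758276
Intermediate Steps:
(-1363 + N(-24))**2 = (-1363 + (13 - 1*(-24)))**2 = (-1363 + (13 + 24))**2 = (-1363 + 37)**2 = (-1326)**2 = 1758276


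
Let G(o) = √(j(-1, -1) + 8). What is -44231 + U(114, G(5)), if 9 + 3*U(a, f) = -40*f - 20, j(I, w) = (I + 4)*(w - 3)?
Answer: -132722/3 - 80*I/3 ≈ -44241.0 - 26.667*I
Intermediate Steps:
j(I, w) = (-3 + w)*(4 + I) (j(I, w) = (4 + I)*(-3 + w) = (-3 + w)*(4 + I))
G(o) = 2*I (G(o) = √((-12 - 3*(-1) + 4*(-1) - 1*(-1)) + 8) = √((-12 + 3 - 4 + 1) + 8) = √(-12 + 8) = √(-4) = 2*I)
U(a, f) = -29/3 - 40*f/3 (U(a, f) = -3 + (-40*f - 20)/3 = -3 + (-20 - 40*f)/3 = -3 + (-20/3 - 40*f/3) = -29/3 - 40*f/3)
-44231 + U(114, G(5)) = -44231 + (-29/3 - 80*I/3) = -132722/3 - 80*I/3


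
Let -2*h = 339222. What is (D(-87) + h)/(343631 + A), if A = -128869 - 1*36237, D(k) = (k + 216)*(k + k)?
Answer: -192057/178525 ≈ -1.0758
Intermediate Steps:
h = -169611 (h = -½*339222 = -169611)
D(k) = 2*k*(216 + k) (D(k) = (216 + k)*(2*k) = 2*k*(216 + k))
A = -165106 (A = -128869 - 36237 = -165106)
(D(-87) + h)/(343631 + A) = (2*(-87)*(216 - 87) - 169611)/(343631 - 165106) = (2*(-87)*129 - 169611)/178525 = (-22446 - 169611)*(1/178525) = -192057*1/178525 = -192057/178525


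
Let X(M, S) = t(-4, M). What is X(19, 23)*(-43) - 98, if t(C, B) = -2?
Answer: -12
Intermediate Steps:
X(M, S) = -2
X(19, 23)*(-43) - 98 = -2*(-43) - 98 = 86 - 98 = -12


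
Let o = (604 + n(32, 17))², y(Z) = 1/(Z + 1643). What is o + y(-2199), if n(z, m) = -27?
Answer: 185108523/556 ≈ 3.3293e+5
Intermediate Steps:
y(Z) = 1/(1643 + Z)
o = 332929 (o = (604 - 27)² = 577² = 332929)
o + y(-2199) = 332929 + 1/(1643 - 2199) = 332929 + 1/(-556) = 332929 - 1/556 = 185108523/556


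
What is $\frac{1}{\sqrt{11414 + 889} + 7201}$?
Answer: $\frac{7201}{51842098} - \frac{3 \sqrt{1367}}{51842098} \approx 0.00013676$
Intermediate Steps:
$\frac{1}{\sqrt{11414 + 889} + 7201} = \frac{1}{\sqrt{12303} + 7201} = \frac{1}{3 \sqrt{1367} + 7201} = \frac{1}{7201 + 3 \sqrt{1367}}$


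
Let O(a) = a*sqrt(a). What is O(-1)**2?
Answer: -1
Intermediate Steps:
O(a) = a**(3/2)
O(-1)**2 = ((-1)**(3/2))**2 = (-I)**2 = -1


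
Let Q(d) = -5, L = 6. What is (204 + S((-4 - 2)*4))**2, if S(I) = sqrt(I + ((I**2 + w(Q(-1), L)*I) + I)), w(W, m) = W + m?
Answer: 42120 + 2448*sqrt(14) ≈ 51280.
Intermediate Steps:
S(I) = sqrt(I**2 + 3*I) (S(I) = sqrt(I + ((I**2 + (-5 + 6)*I) + I)) = sqrt(I + ((I**2 + 1*I) + I)) = sqrt(I + ((I**2 + I) + I)) = sqrt(I + ((I + I**2) + I)) = sqrt(I + (I**2 + 2*I)) = sqrt(I**2 + 3*I))
(204 + S((-4 - 2)*4))**2 = (204 + sqrt(((-4 - 2)*4)*(3 + (-4 - 2)*4)))**2 = (204 + sqrt((-6*4)*(3 - 6*4)))**2 = (204 + sqrt(-24*(3 - 24)))**2 = (204 + sqrt(-24*(-21)))**2 = (204 + sqrt(504))**2 = (204 + 6*sqrt(14))**2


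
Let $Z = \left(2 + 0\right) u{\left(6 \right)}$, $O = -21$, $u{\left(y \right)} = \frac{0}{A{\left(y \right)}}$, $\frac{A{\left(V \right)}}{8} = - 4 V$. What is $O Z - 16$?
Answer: $-16$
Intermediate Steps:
$A{\left(V \right)} = - 32 V$ ($A{\left(V \right)} = 8 \left(- 4 V\right) = - 32 V$)
$u{\left(y \right)} = 0$ ($u{\left(y \right)} = \frac{0}{\left(-32\right) y} = 0 \left(- \frac{1}{32 y}\right) = 0$)
$Z = 0$ ($Z = \left(2 + 0\right) 0 = 2 \cdot 0 = 0$)
$O Z - 16 = \left(-21\right) 0 - 16 = 0 - 16 = -16$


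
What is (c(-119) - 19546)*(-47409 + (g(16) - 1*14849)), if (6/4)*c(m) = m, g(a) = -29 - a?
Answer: 3668151428/3 ≈ 1.2227e+9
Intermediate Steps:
c(m) = 2*m/3
(c(-119) - 19546)*(-47409 + (g(16) - 1*14849)) = ((⅔)*(-119) - 19546)*(-47409 + ((-29 - 1*16) - 1*14849)) = (-238/3 - 19546)*(-47409 + ((-29 - 16) - 14849)) = -58876*(-47409 + (-45 - 14849))/3 = -58876*(-47409 - 14894)/3 = -58876/3*(-62303) = 3668151428/3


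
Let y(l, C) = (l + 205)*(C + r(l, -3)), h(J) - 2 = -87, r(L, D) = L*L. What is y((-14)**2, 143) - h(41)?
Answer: 15462244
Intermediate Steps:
r(L, D) = L**2
h(J) = -85 (h(J) = 2 - 87 = -85)
y(l, C) = (205 + l)*(C + l**2) (y(l, C) = (l + 205)*(C + l**2) = (205 + l)*(C + l**2))
y((-14)**2, 143) - h(41) = (((-14)**2)**3 + 205*143 + 205*((-14)**2)**2 + 143*(-14)**2) - 1*(-85) = (196**3 + 29315 + 205*196**2 + 143*196) + 85 = (7529536 + 29315 + 205*38416 + 28028) + 85 = (7529536 + 29315 + 7875280 + 28028) + 85 = 15462159 + 85 = 15462244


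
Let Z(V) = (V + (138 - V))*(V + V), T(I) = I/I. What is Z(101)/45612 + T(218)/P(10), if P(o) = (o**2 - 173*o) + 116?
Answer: 3513221/5754714 ≈ 0.61049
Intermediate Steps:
T(I) = 1
Z(V) = 276*V (Z(V) = 138*(2*V) = 276*V)
P(o) = 116 + o**2 - 173*o
Z(101)/45612 + T(218)/P(10) = (276*101)/45612 + 1/(116 + 10**2 - 173*10) = 27876*(1/45612) + 1/(116 + 100 - 1730) = 2323/3801 + 1/(-1514) = 2323/3801 + 1*(-1/1514) = 2323/3801 - 1/1514 = 3513221/5754714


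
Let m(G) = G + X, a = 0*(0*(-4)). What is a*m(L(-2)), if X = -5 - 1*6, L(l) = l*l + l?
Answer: 0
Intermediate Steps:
a = 0 (a = 0*0 = 0)
L(l) = l + l² (L(l) = l² + l = l + l²)
X = -11 (X = -5 - 6 = -11)
m(G) = -11 + G (m(G) = G - 11 = -11 + G)
a*m(L(-2)) = 0*(-11 - 2*(1 - 2)) = 0*(-11 - 2*(-1)) = 0*(-11 + 2) = 0*(-9) = 0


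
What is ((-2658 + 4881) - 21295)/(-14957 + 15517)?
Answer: -1192/35 ≈ -34.057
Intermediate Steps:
((-2658 + 4881) - 21295)/(-14957 + 15517) = (2223 - 21295)/560 = -19072*1/560 = -1192/35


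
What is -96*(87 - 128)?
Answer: 3936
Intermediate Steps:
-96*(87 - 128) = -96*(-41) = 3936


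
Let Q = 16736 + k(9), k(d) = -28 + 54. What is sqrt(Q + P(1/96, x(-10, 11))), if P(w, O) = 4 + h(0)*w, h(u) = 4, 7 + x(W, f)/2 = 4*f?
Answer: sqrt(2414310)/12 ≈ 129.48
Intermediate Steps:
x(W, f) = -14 + 8*f (x(W, f) = -14 + 2*(4*f) = -14 + 8*f)
k(d) = 26
P(w, O) = 4 + 4*w
Q = 16762 (Q = 16736 + 26 = 16762)
sqrt(Q + P(1/96, x(-10, 11))) = sqrt(16762 + (4 + 4/96)) = sqrt(16762 + (4 + 4*(1/96))) = sqrt(16762 + (4 + 1/24)) = sqrt(16762 + 97/24) = sqrt(402385/24) = sqrt(2414310)/12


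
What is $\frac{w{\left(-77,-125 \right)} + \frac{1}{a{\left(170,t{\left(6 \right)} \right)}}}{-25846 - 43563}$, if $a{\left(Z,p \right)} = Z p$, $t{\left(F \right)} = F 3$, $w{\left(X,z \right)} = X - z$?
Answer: $- \frac{146881}{212391540} \approx -0.00069156$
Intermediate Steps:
$t{\left(F \right)} = 3 F$
$\frac{w{\left(-77,-125 \right)} + \frac{1}{a{\left(170,t{\left(6 \right)} \right)}}}{-25846 - 43563} = \frac{\left(-77 - -125\right) + \frac{1}{170 \cdot 3 \cdot 6}}{-25846 - 43563} = \frac{\left(-77 + 125\right) + \frac{1}{170 \cdot 18}}{-69409} = \left(48 + \frac{1}{3060}\right) \left(- \frac{1}{69409}\right) = \frac{146881}{3060} \left(- \frac{1}{69409}\right) = - \frac{146881}{212391540}$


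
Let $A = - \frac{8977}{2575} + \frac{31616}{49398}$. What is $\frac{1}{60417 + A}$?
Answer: $\frac{63599925}{3842335651402} \approx 1.6552 \cdot 10^{-5}$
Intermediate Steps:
$A = - \frac{181017323}{63599925}$ ($A = \left(-8977\right) \frac{1}{2575} + 31616 \cdot \frac{1}{49398} = - \frac{8977}{2575} + \frac{15808}{24699} = - \frac{181017323}{63599925} \approx -2.8462$)
$\frac{1}{60417 + A} = \frac{1}{60417 - \frac{181017323}{63599925}} = \frac{1}{\frac{3842335651402}{63599925}} = \frac{63599925}{3842335651402}$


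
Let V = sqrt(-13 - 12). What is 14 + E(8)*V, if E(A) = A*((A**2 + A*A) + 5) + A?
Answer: 14 + 5360*I ≈ 14.0 + 5360.0*I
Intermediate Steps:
E(A) = A + A*(5 + 2*A**2) (E(A) = A*((A**2 + A**2) + 5) + A = A*(2*A**2 + 5) + A = A*(5 + 2*A**2) + A = A + A*(5 + 2*A**2))
V = 5*I (V = sqrt(-25) = 5*I ≈ 5.0*I)
14 + E(8)*V = 14 + (2*8*(3 + 8**2))*(5*I) = 14 + (2*8*(3 + 64))*(5*I) = 14 + (2*8*67)*(5*I) = 14 + 1072*(5*I) = 14 + 5360*I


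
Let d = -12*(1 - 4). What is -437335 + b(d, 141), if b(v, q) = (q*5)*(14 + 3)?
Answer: -425350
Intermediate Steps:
d = 36 (d = -12*(-3) = 36)
b(v, q) = 85*q (b(v, q) = (5*q)*17 = 85*q)
-437335 + b(d, 141) = -437335 + 85*141 = -437335 + 11985 = -425350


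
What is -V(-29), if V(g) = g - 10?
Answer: 39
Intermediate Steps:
V(g) = -10 + g
-V(-29) = -(-10 - 29) = -1*(-39) = 39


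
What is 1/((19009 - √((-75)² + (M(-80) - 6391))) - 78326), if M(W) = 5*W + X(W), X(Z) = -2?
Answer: I/(-59317*I + 4*√73) ≈ -1.6859e-5 + 9.7132e-9*I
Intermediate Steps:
M(W) = -2 + 5*W (M(W) = 5*W - 2 = -2 + 5*W)
1/((19009 - √((-75)² + (M(-80) - 6391))) - 78326) = 1/((19009 - √((-75)² + ((-2 + 5*(-80)) - 6391))) - 78326) = 1/((19009 - √(5625 + ((-2 - 400) - 6391))) - 78326) = 1/((19009 - √(5625 + (-402 - 6391))) - 78326) = 1/((19009 - √(5625 - 6793)) - 78326) = 1/((19009 - √(-1168)) - 78326) = 1/((19009 - 4*I*√73) - 78326) = 1/(-59317 - 4*I*√73)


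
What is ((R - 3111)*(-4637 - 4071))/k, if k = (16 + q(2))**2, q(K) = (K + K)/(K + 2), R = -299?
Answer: 29694280/289 ≈ 1.0275e+5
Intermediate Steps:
q(K) = 2*K/(2 + K) (q(K) = (2*K)/(2 + K) = 2*K/(2 + K))
k = 289 (k = (16 + 2*2/(2 + 2))**2 = (16 + 2*2/4)**2 = (16 + 2*2*(1/4))**2 = (16 + 1)**2 = 17**2 = 289)
((R - 3111)*(-4637 - 4071))/k = ((-299 - 3111)*(-4637 - 4071))/289 = -3410*(-8708)*(1/289) = 29694280*(1/289) = 29694280/289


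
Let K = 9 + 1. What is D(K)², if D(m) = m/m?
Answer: 1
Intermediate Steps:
K = 10
D(m) = 1
D(K)² = 1² = 1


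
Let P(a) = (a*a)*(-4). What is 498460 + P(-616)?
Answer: -1019364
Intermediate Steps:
P(a) = -4*a**2 (P(a) = a**2*(-4) = -4*a**2)
498460 + P(-616) = 498460 - 4*(-616)**2 = 498460 - 4*379456 = 498460 - 1517824 = -1019364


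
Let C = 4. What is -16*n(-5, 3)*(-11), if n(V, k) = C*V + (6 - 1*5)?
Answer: -3344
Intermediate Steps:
n(V, k) = 1 + 4*V (n(V, k) = 4*V + (6 - 1*5) = 4*V + (6 - 5) = 4*V + 1 = 1 + 4*V)
-16*n(-5, 3)*(-11) = -16*(1 + 4*(-5))*(-11) = -16*(1 - 20)*(-11) = -16*(-19)*(-11) = 304*(-11) = -3344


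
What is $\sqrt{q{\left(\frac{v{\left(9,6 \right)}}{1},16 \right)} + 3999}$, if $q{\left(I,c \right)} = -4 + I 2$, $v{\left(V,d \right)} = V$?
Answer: $\sqrt{4013} \approx 63.348$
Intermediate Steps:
$q{\left(I,c \right)} = -4 + 2 I$
$\sqrt{q{\left(\frac{v{\left(9,6 \right)}}{1},16 \right)} + 3999} = \sqrt{\left(-4 + 2 \cdot \frac{9}{1}\right) + 3999} = \sqrt{\left(-4 + 2 \cdot 9 \cdot 1\right) + 3999} = \sqrt{\left(-4 + 2 \cdot 9\right) + 3999} = \sqrt{\left(-4 + 18\right) + 3999} = \sqrt{14 + 3999} = \sqrt{4013}$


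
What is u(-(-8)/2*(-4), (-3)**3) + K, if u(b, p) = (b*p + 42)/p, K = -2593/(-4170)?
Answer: -211841/12510 ≈ -16.934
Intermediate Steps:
K = 2593/4170 (K = -2593*(-1/4170) = 2593/4170 ≈ 0.62182)
u(b, p) = (42 + b*p)/p
u(-(-8)/2*(-4), (-3)**3) + K = (-(-8)/2*(-4) + 42/((-3)**3)) + 2593/4170 = (-(-8)/2*(-4) + 42/(-27)) + 2593/4170 = (-4*(-1)*(-4) + 42*(-1/27)) + 2593/4170 = (4*(-4) - 14/9) + 2593/4170 = (-16 - 14/9) + 2593/4170 = -158/9 + 2593/4170 = -211841/12510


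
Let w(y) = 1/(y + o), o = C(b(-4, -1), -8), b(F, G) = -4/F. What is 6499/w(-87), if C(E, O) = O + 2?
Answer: -604407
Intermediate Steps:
C(E, O) = 2 + O
o = -6 (o = 2 - 8 = -6)
w(y) = 1/(-6 + y) (w(y) = 1/(y - 6) = 1/(-6 + y))
6499/w(-87) = 6499/(1/(-6 - 87)) = 6499/(1/(-93)) = 6499/(-1/93) = 6499*(-93) = -604407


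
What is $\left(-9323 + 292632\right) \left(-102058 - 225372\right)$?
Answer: $-92763865870$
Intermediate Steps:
$\left(-9323 + 292632\right) \left(-102058 - 225372\right) = 283309 \left(-102058 - 225372\right) = 283309 \left(-327430\right) = -92763865870$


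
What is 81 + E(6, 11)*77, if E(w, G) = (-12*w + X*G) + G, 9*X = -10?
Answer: -50014/9 ≈ -5557.1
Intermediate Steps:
X = -10/9 (X = (⅑)*(-10) = -10/9 ≈ -1.1111)
E(w, G) = -12*w - G/9 (E(w, G) = (-12*w - 10*G/9) + G = -12*w - G/9)
81 + E(6, 11)*77 = 81 + (-12*6 - ⅑*11)*77 = 81 + (-72 - 11/9)*77 = 81 - 659/9*77 = 81 - 50743/9 = -50014/9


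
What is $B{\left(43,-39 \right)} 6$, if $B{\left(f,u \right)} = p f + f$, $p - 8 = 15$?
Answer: $6192$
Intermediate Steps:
$p = 23$ ($p = 8 + 15 = 23$)
$B{\left(f,u \right)} = 24 f$ ($B{\left(f,u \right)} = 23 f + f = 24 f$)
$B{\left(43,-39 \right)} 6 = 24 \cdot 43 \cdot 6 = 1032 \cdot 6 = 6192$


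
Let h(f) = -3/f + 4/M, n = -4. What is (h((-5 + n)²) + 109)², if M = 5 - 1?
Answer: 8814961/729 ≈ 12092.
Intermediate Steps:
M = 4
h(f) = 1 - 3/f (h(f) = -3/f + 4/4 = -3/f + 4*(¼) = -3/f + 1 = 1 - 3/f)
(h((-5 + n)²) + 109)² = ((-3 + (-5 - 4)²)/((-5 - 4)²) + 109)² = ((-3 + (-9)²)/((-9)²) + 109)² = ((-3 + 81)/81 + 109)² = ((1/81)*78 + 109)² = (26/27 + 109)² = (2969/27)² = 8814961/729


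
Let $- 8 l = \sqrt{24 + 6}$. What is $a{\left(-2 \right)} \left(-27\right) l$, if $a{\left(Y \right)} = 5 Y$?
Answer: $- \frac{135 \sqrt{30}}{4} \approx -184.86$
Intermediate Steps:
$l = - \frac{\sqrt{30}}{8}$ ($l = - \frac{\sqrt{24 + 6}}{8} = - \frac{\sqrt{30}}{8} \approx -0.68465$)
$a{\left(-2 \right)} \left(-27\right) l = 5 \left(-2\right) \left(-27\right) \left(- \frac{\sqrt{30}}{8}\right) = \left(-10\right) \left(-27\right) \left(- \frac{\sqrt{30}}{8}\right) = 270 \left(- \frac{\sqrt{30}}{8}\right) = - \frac{135 \sqrt{30}}{4}$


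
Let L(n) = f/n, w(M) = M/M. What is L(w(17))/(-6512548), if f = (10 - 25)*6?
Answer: 45/3256274 ≈ 1.3819e-5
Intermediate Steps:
f = -90 (f = -15*6 = -90)
w(M) = 1
L(n) = -90/n
L(w(17))/(-6512548) = -90/1/(-6512548) = -90*1*(-1/6512548) = -90*(-1/6512548) = 45/3256274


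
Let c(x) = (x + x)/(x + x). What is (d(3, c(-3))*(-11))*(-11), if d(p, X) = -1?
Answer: -121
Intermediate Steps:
c(x) = 1 (c(x) = (2*x)/((2*x)) = (2*x)*(1/(2*x)) = 1)
(d(3, c(-3))*(-11))*(-11) = -1*(-11)*(-11) = 11*(-11) = -121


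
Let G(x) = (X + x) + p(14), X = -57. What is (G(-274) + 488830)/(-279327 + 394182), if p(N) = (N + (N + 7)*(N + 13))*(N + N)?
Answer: 504767/114855 ≈ 4.3948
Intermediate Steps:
p(N) = 2*N*(N + (7 + N)*(13 + N)) (p(N) = (N + (7 + N)*(13 + N))*(2*N) = 2*N*(N + (7 + N)*(13 + N)))
G(x) = 16211 + x (G(x) = (-57 + x) + 2*14*(91 + 14² + 21*14) = (-57 + x) + 2*14*(91 + 196 + 294) = (-57 + x) + 2*14*581 = (-57 + x) + 16268 = 16211 + x)
(G(-274) + 488830)/(-279327 + 394182) = ((16211 - 274) + 488830)/(-279327 + 394182) = (15937 + 488830)/114855 = 504767*(1/114855) = 504767/114855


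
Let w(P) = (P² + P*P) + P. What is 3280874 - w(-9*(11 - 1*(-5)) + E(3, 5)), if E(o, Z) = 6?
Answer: 3242924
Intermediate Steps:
w(P) = P + 2*P² (w(P) = (P² + P²) + P = 2*P² + P = P + 2*P²)
3280874 - w(-9*(11 - 1*(-5)) + E(3, 5)) = 3280874 - (-9*(11 - 1*(-5)) + 6)*(1 + 2*(-9*(11 - 1*(-5)) + 6)) = 3280874 - (-9*(11 + 5) + 6)*(1 + 2*(-9*(11 + 5) + 6)) = 3280874 - (-9*16 + 6)*(1 + 2*(-9*16 + 6)) = 3280874 - (-144 + 6)*(1 + 2*(-144 + 6)) = 3280874 - (-138)*(1 + 2*(-138)) = 3280874 - (-138)*(1 - 276) = 3280874 - (-138)*(-275) = 3280874 - 1*37950 = 3280874 - 37950 = 3242924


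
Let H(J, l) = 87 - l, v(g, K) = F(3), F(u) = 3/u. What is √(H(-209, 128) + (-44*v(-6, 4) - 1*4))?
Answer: I*√89 ≈ 9.434*I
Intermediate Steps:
v(g, K) = 1 (v(g, K) = 3/3 = 3*(⅓) = 1)
√(H(-209, 128) + (-44*v(-6, 4) - 1*4)) = √((87 - 1*128) + (-44*1 - 1*4)) = √((87 - 128) + (-44 - 4)) = √(-41 - 48) = √(-89) = I*√89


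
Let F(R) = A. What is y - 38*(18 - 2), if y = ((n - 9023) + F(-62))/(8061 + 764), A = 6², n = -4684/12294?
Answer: -33037588631/54247275 ≈ -609.02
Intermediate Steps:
n = -2342/6147 (n = -4684*1/12294 = -2342/6147 ≈ -0.38100)
A = 36
F(R) = 36
y = -55245431/54247275 (y = ((-2342/6147 - 9023) + 36)/(8061 + 764) = (-55466723/6147 + 36)/8825 = -55245431/6147*1/8825 = -55245431/54247275 ≈ -1.0184)
y - 38*(18 - 2) = -55245431/54247275 - 38*(18 - 2) = -55245431/54247275 - 38*16 = -55245431/54247275 - 1*608 = -55245431/54247275 - 608 = -33037588631/54247275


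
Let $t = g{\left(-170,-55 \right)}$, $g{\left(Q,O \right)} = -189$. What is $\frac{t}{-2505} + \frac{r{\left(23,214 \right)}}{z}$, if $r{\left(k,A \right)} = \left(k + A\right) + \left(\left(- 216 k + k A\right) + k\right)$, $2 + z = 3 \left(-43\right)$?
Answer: $- \frac{170437}{109385} \approx -1.5581$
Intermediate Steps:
$z = -131$ ($z = -2 + 3 \left(-43\right) = -2 - 129 = -131$)
$r{\left(k,A \right)} = A - 214 k + A k$ ($r{\left(k,A \right)} = \left(A + k\right) + \left(\left(- 216 k + A k\right) + k\right) = \left(A + k\right) + \left(- 215 k + A k\right) = A - 214 k + A k$)
$t = -189$
$\frac{t}{-2505} + \frac{r{\left(23,214 \right)}}{z} = - \frac{189}{-2505} + \frac{214 - 4922 + 214 \cdot 23}{-131} = \left(-189\right) \left(- \frac{1}{2505}\right) + \left(214 - 4922 + 4922\right) \left(- \frac{1}{131}\right) = \frac{63}{835} + 214 \left(- \frac{1}{131}\right) = \frac{63}{835} - \frac{214}{131} = - \frac{170437}{109385}$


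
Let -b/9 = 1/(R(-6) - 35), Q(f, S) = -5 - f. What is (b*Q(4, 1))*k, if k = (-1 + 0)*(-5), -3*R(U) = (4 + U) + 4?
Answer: -1215/107 ≈ -11.355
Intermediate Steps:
R(U) = -8/3 - U/3 (R(U) = -((4 + U) + 4)/3 = -(8 + U)/3 = -8/3 - U/3)
b = 27/107 (b = -9/((-8/3 - ⅓*(-6)) - 35) = -9/((-8/3 + 2) - 35) = -9/(-⅔ - 35) = -9/(-107/3) = -9*(-3/107) = 27/107 ≈ 0.25234)
k = 5 (k = -1*(-5) = 5)
(b*Q(4, 1))*k = (27*(-5 - 1*4)/107)*5 = (27*(-5 - 4)/107)*5 = ((27/107)*(-9))*5 = -243/107*5 = -1215/107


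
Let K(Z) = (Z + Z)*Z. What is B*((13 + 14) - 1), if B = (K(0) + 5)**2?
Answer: 650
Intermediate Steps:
K(Z) = 2*Z**2 (K(Z) = (2*Z)*Z = 2*Z**2)
B = 25 (B = (2*0**2 + 5)**2 = (2*0 + 5)**2 = (0 + 5)**2 = 5**2 = 25)
B*((13 + 14) - 1) = 25*((13 + 14) - 1) = 25*(27 - 1) = 25*26 = 650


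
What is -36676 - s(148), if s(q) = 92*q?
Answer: -50292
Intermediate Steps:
-36676 - s(148) = -36676 - 92*148 = -36676 - 1*13616 = -36676 - 13616 = -50292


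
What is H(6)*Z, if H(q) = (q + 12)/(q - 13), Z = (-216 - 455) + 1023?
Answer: -6336/7 ≈ -905.14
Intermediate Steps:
Z = 352 (Z = -671 + 1023 = 352)
H(q) = (12 + q)/(-13 + q)
H(6)*Z = ((12 + 6)/(-13 + 6))*352 = (18/(-7))*352 = -⅐*18*352 = -18/7*352 = -6336/7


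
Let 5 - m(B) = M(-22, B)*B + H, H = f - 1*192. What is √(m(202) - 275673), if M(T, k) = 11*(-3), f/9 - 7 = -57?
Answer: 2*I*√67090 ≈ 518.04*I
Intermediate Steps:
f = -450 (f = 63 + 9*(-57) = 63 - 513 = -450)
H = -642 (H = -450 - 1*192 = -450 - 192 = -642)
M(T, k) = -33
m(B) = 647 + 33*B (m(B) = 5 - (-33*B - 642) = 5 - (-642 - 33*B) = 5 + (642 + 33*B) = 647 + 33*B)
√(m(202) - 275673) = √((647 + 33*202) - 275673) = √((647 + 6666) - 275673) = √(7313 - 275673) = √(-268360) = 2*I*√67090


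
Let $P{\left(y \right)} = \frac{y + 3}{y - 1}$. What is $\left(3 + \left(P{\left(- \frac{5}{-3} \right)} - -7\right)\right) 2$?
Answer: $34$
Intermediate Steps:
$P{\left(y \right)} = \frac{3 + y}{-1 + y}$
$\left(3 + \left(P{\left(- \frac{5}{-3} \right)} - -7\right)\right) 2 = \left(3 + \left(\frac{3 - \frac{5}{-3}}{-1 - \frac{5}{-3}} - -7\right)\right) 2 = \left(3 + \left(\frac{3 - - \frac{5}{3}}{-1 - - \frac{5}{3}} + 7\right)\right) 2 = \left(3 + \left(\frac{3 + \frac{5}{3}}{-1 + \frac{5}{3}} + 7\right)\right) 2 = \left(3 + \left(\frac{1}{\frac{2}{3}} \cdot \frac{14}{3} + 7\right)\right) 2 = \left(3 + \left(\frac{3}{2} \cdot \frac{14}{3} + 7\right)\right) 2 = \left(3 + \left(7 + 7\right)\right) 2 = \left(3 + 14\right) 2 = 17 \cdot 2 = 34$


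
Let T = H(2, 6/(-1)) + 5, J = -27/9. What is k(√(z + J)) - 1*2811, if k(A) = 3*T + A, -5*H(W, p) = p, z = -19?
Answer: -13962/5 + I*√22 ≈ -2792.4 + 4.6904*I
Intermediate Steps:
H(W, p) = -p/5
J = -3 (J = -27*⅑ = -3)
T = 31/5 (T = -6/(5*(-1)) + 5 = -6*(-1)/5 + 5 = -⅕*(-6) + 5 = 6/5 + 5 = 31/5 ≈ 6.2000)
k(A) = 93/5 + A (k(A) = 3*(31/5) + A = 93/5 + A)
k(√(z + J)) - 1*2811 = (93/5 + √(-19 - 3)) - 1*2811 = (93/5 + √(-22)) - 2811 = (93/5 + I*√22) - 2811 = -13962/5 + I*√22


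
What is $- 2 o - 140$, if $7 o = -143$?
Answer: $- \frac{694}{7} \approx -99.143$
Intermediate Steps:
$o = - \frac{143}{7}$ ($o = \frac{1}{7} \left(-143\right) = - \frac{143}{7} \approx -20.429$)
$- 2 o - 140 = \left(-2\right) \left(- \frac{143}{7}\right) - 140 = \frac{286}{7} - 140 = - \frac{694}{7}$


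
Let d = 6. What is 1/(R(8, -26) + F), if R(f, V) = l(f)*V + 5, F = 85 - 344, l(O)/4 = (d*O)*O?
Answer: -1/40190 ≈ -2.4882e-5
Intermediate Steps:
l(O) = 24*O**2 (l(O) = 4*((6*O)*O) = 4*(6*O**2) = 24*O**2)
F = -259
R(f, V) = 5 + 24*V*f**2 (R(f, V) = (24*f**2)*V + 5 = 24*V*f**2 + 5 = 5 + 24*V*f**2)
1/(R(8, -26) + F) = 1/((5 + 24*(-26)*8**2) - 259) = 1/((5 + 24*(-26)*64) - 259) = 1/((5 - 39936) - 259) = 1/(-39931 - 259) = 1/(-40190) = -1/40190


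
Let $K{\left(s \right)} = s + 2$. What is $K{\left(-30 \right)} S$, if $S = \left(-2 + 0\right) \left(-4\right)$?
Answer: $-224$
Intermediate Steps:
$K{\left(s \right)} = 2 + s$
$S = 8$ ($S = \left(-2\right) \left(-4\right) = 8$)
$K{\left(-30 \right)} S = \left(2 - 30\right) 8 = \left(-28\right) 8 = -224$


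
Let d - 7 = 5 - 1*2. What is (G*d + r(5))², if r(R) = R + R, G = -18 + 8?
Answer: 8100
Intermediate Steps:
G = -10
d = 10 (d = 7 + (5 - 1*2) = 7 + (5 - 2) = 7 + 3 = 10)
r(R) = 2*R
(G*d + r(5))² = (-10*10 + 2*5)² = (-100 + 10)² = (-90)² = 8100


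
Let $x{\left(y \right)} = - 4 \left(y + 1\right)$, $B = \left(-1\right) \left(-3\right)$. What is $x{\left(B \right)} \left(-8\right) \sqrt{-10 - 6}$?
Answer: $512 i \approx 512.0 i$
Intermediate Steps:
$B = 3$
$x{\left(y \right)} = -4 - 4 y$ ($x{\left(y \right)} = - 4 \left(1 + y\right) = -4 - 4 y$)
$x{\left(B \right)} \left(-8\right) \sqrt{-10 - 6} = \left(-4 - 12\right) \left(-8\right) \sqrt{-10 - 6} = \left(-4 - 12\right) \left(-8\right) \sqrt{-16} = \left(-16\right) \left(-8\right) 4 i = 128 \cdot 4 i = 512 i$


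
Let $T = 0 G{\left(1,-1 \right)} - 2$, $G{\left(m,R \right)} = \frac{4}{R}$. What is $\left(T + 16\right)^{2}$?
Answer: $196$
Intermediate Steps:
$T = -2$ ($T = 0 \frac{4}{-1} - 2 = 0 \cdot 4 \left(-1\right) - 2 = 0 \left(-4\right) - 2 = 0 - 2 = -2$)
$\left(T + 16\right)^{2} = \left(-2 + 16\right)^{2} = 14^{2} = 196$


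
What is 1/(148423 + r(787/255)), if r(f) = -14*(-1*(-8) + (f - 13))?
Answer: 255/37854697 ≈ 6.7363e-6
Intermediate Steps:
r(f) = 70 - 14*f (r(f) = -14*(8 + (-13 + f)) = -14*(-5 + f) = 70 - 14*f)
1/(148423 + r(787/255)) = 1/(148423 + (70 - 11018/255)) = 1/(148423 + 6832/255) = 1/(37854697/255) = 255/37854697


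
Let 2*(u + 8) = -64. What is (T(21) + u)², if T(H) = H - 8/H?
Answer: 165649/441 ≈ 375.62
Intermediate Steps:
u = -40 (u = -8 + (½)*(-64) = -8 - 32 = -40)
T(H) = H - 8/H
(T(21) + u)² = ((21 - 8/21) - 40)² = (433/21 - 40)² = (-407/21)² = 165649/441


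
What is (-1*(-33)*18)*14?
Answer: 8316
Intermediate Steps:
(-1*(-33)*18)*14 = (33*18)*14 = 594*14 = 8316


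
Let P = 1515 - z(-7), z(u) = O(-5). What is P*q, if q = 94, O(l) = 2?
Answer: 142222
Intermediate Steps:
z(u) = 2
P = 1513 (P = 1515 - 1*2 = 1515 - 2 = 1513)
P*q = 1513*94 = 142222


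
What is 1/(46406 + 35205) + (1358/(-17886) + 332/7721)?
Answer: -185472172210/5635150022733 ≈ -0.032913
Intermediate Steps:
1/(46406 + 35205) + (1358/(-17886) + 332/7721) = 1/81611 + (1358*(-1/17886) + 332*(1/7721)) = 1/81611 + (-679/8943 + 332/7721) = 1/81611 - 2273483/69048903 = -185472172210/5635150022733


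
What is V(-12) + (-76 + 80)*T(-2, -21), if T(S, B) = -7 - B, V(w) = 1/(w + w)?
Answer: 1343/24 ≈ 55.958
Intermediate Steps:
V(w) = 1/(2*w)
V(-12) + (-76 + 80)*T(-2, -21) = (½)/(-12) + (-76 + 80)*(-7 - 1*(-21)) = (½)*(-1/12) + 4*(-7 + 21) = -1/24 + 4*14 = -1/24 + 56 = 1343/24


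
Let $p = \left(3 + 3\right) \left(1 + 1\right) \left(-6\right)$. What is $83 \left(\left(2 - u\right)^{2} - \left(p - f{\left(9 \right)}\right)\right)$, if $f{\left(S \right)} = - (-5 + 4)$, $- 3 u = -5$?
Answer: $\frac{54614}{9} \approx 6068.2$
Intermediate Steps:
$u = \frac{5}{3}$ ($u = \left(- \frac{1}{3}\right) \left(-5\right) = \frac{5}{3} \approx 1.6667$)
$f{\left(S \right)} = 1$ ($f{\left(S \right)} = \left(-1\right) \left(-1\right) = 1$)
$p = -72$ ($p = 6 \cdot 2 \left(-6\right) = 12 \left(-6\right) = -72$)
$83 \left(\left(2 - u\right)^{2} - \left(p - f{\left(9 \right)}\right)\right) = 83 \left(\left(2 - \frac{5}{3}\right)^{2} + \left(1 - -72\right)\right) = 83 \left(\left(2 - \frac{5}{3}\right)^{2} + \left(1 + 72\right)\right) = 83 \left(\left(\frac{1}{3}\right)^{2} + 73\right) = 83 \left(\frac{1}{9} + 73\right) = 83 \cdot \frac{658}{9} = \frac{54614}{9}$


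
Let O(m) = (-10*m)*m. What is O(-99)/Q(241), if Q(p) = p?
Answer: -98010/241 ≈ -406.68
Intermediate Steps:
O(m) = -10*m**2
O(-99)/Q(241) = -10*(-99)**2/241 = -10*9801*(1/241) = -98010*1/241 = -98010/241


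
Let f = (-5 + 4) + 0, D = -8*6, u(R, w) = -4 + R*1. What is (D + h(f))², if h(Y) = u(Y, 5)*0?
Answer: 2304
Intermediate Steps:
u(R, w) = -4 + R
D = -48
f = -1 (f = -1 + 0 = -1)
h(Y) = 0 (h(Y) = (-4 + Y)*0 = 0)
(D + h(f))² = (-48 + 0)² = (-48)² = 2304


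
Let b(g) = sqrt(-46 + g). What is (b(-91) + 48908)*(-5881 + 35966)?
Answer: 1471397180 + 30085*I*sqrt(137) ≈ 1.4714e+9 + 3.5214e+5*I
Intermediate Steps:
(b(-91) + 48908)*(-5881 + 35966) = (sqrt(-46 - 91) + 48908)*(-5881 + 35966) = (sqrt(-137) + 48908)*30085 = (I*sqrt(137) + 48908)*30085 = (48908 + I*sqrt(137))*30085 = 1471397180 + 30085*I*sqrt(137)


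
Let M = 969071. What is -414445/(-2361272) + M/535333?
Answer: 2510106303497/1264066823576 ≈ 1.9857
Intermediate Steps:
-414445/(-2361272) + M/535333 = -414445/(-2361272) + 969071/535333 = -414445*(-1/2361272) + 969071*(1/535333) = 414445/2361272 + 969071/535333 = 2510106303497/1264066823576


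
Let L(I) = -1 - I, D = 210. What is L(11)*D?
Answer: -2520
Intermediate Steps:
L(11)*D = (-1 - 1*11)*210 = (-1 - 11)*210 = -12*210 = -2520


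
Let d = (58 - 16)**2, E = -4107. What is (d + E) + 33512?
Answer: 31169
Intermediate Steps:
d = 1764 (d = 42**2 = 1764)
(d + E) + 33512 = (1764 - 4107) + 33512 = -2343 + 33512 = 31169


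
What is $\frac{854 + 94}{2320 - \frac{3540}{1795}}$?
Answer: $\frac{85083}{208043} \approx 0.40897$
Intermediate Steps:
$\frac{854 + 94}{2320 - \frac{3540}{1795}} = \frac{948}{2320 - \frac{708}{359}} = \frac{948}{\frac{832172}{359}} = 948 \cdot \frac{359}{832172} = \frac{85083}{208043}$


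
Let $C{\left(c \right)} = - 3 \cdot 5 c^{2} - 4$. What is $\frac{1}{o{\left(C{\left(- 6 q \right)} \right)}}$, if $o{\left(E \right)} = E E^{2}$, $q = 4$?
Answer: $- \frac{1}{645868753984} \approx -1.5483 \cdot 10^{-12}$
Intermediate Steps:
$C{\left(c \right)} = -4 - 15 c^{2}$ ($C{\left(c \right)} = - 15 c^{2} - 4 = -4 - 15 c^{2}$)
$o{\left(E \right)} = E^{3}$
$\frac{1}{o{\left(C{\left(- 6 q \right)} \right)}} = \frac{1}{\left(-4 - 15 \left(\left(-6\right) 4\right)^{2}\right)^{3}} = \frac{1}{\left(-4 - 15 \left(-24\right)^{2}\right)^{3}} = \frac{1}{\left(-4 - 8640\right)^{3}} = \frac{1}{\left(-8644\right)^{3}} = \frac{1}{-645868753984} = - \frac{1}{645868753984}$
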